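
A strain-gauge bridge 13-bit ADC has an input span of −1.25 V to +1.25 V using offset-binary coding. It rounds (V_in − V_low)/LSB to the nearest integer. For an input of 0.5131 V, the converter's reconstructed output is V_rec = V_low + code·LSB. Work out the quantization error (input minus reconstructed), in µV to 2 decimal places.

LSB = 2.5/2^13 = 305.18 µV.
Scaled input = 5777.3261 LSBs, so code = 5777.
Code 5777 maps back to (−1.25) + 5777×0.000305176 V = 0.51300049 V.
Error = 0.5131 − 0.51300049 = 9.95117e-05 V = 99.51 µV.

99.51 µV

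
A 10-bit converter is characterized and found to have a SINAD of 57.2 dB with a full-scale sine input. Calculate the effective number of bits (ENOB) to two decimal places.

ENOB = (SINAD − 1.76) / 6.02 = (57.2 − 1.76)/6.02 = 9.209.

9.21 bits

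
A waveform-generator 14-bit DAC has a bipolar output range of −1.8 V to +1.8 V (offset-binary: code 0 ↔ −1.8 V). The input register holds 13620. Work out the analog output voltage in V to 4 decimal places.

1.1927 V

LSB = 3.6 V / 2^14 = 219.73 µV.
V_out = (−1.8) + 13620 × 0.000219727 V = 1.19268 V.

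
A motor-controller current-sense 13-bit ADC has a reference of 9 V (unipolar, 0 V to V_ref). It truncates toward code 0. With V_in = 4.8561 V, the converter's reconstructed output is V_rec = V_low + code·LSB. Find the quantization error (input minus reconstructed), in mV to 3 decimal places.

Step size: 9 V ÷ 2^13 = 1.099 mV.
(V_in − V_low)/LSB = (4.8561 − 0)/0.00109863 = 4420.1301 → code 4420 (floor).
V_rec = 0 + 4420·0.00109863 = 4.855957 V.
Difference: 0.000142969 V → 0.143 mV.

0.143 mV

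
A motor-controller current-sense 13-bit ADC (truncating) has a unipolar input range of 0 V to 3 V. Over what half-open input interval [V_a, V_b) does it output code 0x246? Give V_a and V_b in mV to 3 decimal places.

[213.135 mV, 213.501 mV)

LSB = 3/2^13 = 366.21 µV.
Code 0x246 = 582 decimal.
V_a = V_low + 582·LSB = 0.213135 V; V_b = V_low + 583·LSB = 0.213501 V.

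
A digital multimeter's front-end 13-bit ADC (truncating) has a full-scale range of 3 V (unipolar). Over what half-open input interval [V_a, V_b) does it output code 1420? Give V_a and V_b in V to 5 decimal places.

[0.52002 V, 0.52039 V)

LSB = 3/2^13 = 366.21 µV.
V_a = V_low + 1420·LSB = 0.52002 V; V_b = V_low + 1421·LSB = 0.520386 V.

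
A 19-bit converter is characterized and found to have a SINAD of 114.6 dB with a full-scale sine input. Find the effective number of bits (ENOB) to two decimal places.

18.74 bits

ENOB = (SINAD − 1.76) / 6.02 = (114.6 − 1.76)/6.02 = 18.744.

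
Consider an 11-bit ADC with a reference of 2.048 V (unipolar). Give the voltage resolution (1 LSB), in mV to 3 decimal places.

1.000 mV

Full-scale span = 2.048 V.
LSB = 2.048 / 2^11 = 2.048 / 2048 = 0.001 V = 1.000 mV.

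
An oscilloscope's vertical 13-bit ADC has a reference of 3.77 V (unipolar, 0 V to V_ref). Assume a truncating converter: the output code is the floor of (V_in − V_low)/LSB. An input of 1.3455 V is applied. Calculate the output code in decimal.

With 8192 levels over 3.77 V, one step is 460.21 µV.
Input sits at 2923.697 steps above V_low.
⌊·⌋(2923.697) = 2923.

code 2923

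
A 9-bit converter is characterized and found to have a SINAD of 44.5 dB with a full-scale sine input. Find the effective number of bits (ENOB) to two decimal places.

7.10 bits

ENOB = (SINAD − 1.76) / 6.02 = (44.5 − 1.76)/6.02 = 7.100.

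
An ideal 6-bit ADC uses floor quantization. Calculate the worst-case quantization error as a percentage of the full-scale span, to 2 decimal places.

Truncating → worst-case error = 1 LSB = V_FS/2^6, so 100/64 = 1.5625 % of full scale.

1.56 %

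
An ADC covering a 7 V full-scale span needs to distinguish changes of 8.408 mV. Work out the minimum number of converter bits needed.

Number of steps required ≥ 7 V / 8.408 mV = 832.54.
Need 2^N ≥ 832.54; 2^9 = 512, 2^10 = 1024.
Minimum N = 10.

10 bits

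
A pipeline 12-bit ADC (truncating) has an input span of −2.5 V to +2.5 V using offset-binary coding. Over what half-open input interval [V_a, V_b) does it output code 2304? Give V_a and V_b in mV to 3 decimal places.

[312.500 mV, 313.721 mV)

LSB = 5/2^12 = 1.221 mV.
V_a = V_low + 2304·LSB = 0.3125 V; V_b = V_low + 2305·LSB = 0.313721 V.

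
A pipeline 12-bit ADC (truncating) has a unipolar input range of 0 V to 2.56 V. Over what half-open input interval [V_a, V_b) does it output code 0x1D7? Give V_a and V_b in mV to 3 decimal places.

LSB = 2.56/2^12 = 0.625 mV.
Code 0x1D7 = 471 decimal.
V_a = V_low + 471·LSB = 0.294375 V; V_b = V_low + 472·LSB = 0.295 V.

[294.375 mV, 295.000 mV)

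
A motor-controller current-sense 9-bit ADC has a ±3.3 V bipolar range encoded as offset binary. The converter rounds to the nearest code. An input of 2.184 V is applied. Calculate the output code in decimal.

Full-scale span = 6.6 V; LSB = 6.6/2^9 = 12.891 mV.
(V_in − V_low)/LSB = (2.184 − (−3.3)) / 0.0128906 = 425.425.
So the output code is 425.

code 425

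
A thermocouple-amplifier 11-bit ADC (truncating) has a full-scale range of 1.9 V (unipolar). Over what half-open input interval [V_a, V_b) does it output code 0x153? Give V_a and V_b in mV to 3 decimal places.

[314.502 mV, 315.430 mV)

LSB = 1.9/2^11 = 0.928 mV.
Code 0x153 = 339 decimal.
V_a = V_low + 339·LSB = 0.314502 V; V_b = V_low + 340·LSB = 0.31543 V.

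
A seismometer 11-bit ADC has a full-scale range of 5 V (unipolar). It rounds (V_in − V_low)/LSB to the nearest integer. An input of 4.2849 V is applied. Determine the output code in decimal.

LSB = 5 V / 2048 = 2.441 mV.
(4.2849 − 0) / 0.00244141 = 1755.095 LSBs.
round(1755.095) = 1755.

code 1755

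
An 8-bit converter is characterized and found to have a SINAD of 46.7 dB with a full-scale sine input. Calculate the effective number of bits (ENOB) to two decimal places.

7.47 bits

ENOB = (SINAD − 1.76) / 6.02 = (46.7 − 1.76)/6.02 = 7.465.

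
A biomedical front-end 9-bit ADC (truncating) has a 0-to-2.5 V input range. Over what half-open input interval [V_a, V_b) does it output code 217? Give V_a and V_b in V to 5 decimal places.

[1.05957 V, 1.06445 V)

LSB = 2.5/2^9 = 4.883 mV.
V_a = V_low + 217·LSB = 1.05957 V; V_b = V_low + 218·LSB = 1.06445 V.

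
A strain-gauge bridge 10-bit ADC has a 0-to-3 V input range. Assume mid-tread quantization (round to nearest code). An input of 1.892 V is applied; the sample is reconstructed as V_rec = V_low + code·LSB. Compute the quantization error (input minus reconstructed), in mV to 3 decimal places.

-0.578 mV

One LSB is 3 V / 1024 = 2.930 mV.
(V_in − V_low)/LSB = (1.892 − 0)/0.00292969 = 645.8027 → code 646 (round).
Reconstructed: 1.8925781 V.
Error = 1.892 − 1.8925781 = -0.000578125 V = -0.578 mV.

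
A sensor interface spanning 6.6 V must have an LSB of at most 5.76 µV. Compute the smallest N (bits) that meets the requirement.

21 bits

Number of steps required ≥ 6.6 V / 5.76 µV = 1145833.33.
Need 2^N ≥ 1145833.33; 2^20 = 1048576, 2^21 = 2097152.
Minimum N = 21.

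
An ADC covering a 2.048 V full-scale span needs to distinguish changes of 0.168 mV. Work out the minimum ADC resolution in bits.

14 bits

Number of steps required ≥ 2.048 V / 0.168 mV = 12190.48.
Need 2^N ≥ 12190.48; 2^13 = 8192, 2^14 = 16384.
Minimum N = 14.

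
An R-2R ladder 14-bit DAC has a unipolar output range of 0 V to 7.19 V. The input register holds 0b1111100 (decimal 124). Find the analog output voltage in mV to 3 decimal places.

54.417 mV

LSB = 7.19 V / 2^14 = 438.84 µV.
Code 0b1111100 = 124 decimal.
V_out = 0 + 124 × 0.000438843 V = 0.0544165 V.
= 54.417 mV.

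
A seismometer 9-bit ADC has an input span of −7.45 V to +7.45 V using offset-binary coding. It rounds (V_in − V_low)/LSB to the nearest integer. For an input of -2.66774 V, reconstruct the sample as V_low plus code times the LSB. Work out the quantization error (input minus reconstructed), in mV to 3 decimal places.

LSB = 14.9/2^9 = 29.102 mV.
(V_in − V_low)/LSB = (-2.66774 − (−7.45))/0.0291016 = 164.3300 → code 164 (round).
V_rec = (−7.45) + 164·0.0291016 = -2.6773437 V.
Difference: 0.00960375 V → 9.604 mV.

9.604 mV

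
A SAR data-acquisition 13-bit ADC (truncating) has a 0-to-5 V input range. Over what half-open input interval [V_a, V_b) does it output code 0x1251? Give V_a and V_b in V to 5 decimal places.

[2.86194 V, 2.86255 V)

LSB = 5/2^13 = 0.610 mV.
Code 0x1251 = 4689 decimal.
V_a = V_low + 4689·LSB = 2.86194 V; V_b = V_low + 4690·LSB = 2.86255 V.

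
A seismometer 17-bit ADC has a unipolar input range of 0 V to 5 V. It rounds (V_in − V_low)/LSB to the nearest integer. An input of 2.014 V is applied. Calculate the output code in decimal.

code 52796

Full-scale span = 5 V; LSB = 5/2^17 = 38.15 µV.
(2.014 − 0) / 3.8147e-05 = 52795.802 LSBs.
round(52795.802) = 52796.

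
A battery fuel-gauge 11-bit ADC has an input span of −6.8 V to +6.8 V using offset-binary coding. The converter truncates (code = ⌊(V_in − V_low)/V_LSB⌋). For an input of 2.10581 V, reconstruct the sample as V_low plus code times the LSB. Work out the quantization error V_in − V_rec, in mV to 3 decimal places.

0.732 mV

LSB = 13.6/2^11 = 6.641 mV.
Scaled input = 1341.1102 LSBs, so code = 1341.
V_rec = (−6.8) + 1341·0.00664062 = 2.1050781 V.
Difference: 0.000731875 V → 0.732 mV.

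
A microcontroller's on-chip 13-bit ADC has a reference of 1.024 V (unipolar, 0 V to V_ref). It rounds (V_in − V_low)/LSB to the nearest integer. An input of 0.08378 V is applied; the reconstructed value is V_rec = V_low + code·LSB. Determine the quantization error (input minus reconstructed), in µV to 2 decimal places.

One LSB is 1.024 V / 8192 = 125.00 µV.
(0.08378 − 0)/0.000125 = 670.2400; round gives code 670.
Reconstructed: 0.08375 V.
Difference: 3e-05 V → 30.00 µV.

30.00 µV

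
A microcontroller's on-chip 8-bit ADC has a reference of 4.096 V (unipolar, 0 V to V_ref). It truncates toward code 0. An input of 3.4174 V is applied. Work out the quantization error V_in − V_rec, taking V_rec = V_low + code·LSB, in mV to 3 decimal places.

LSB = 4.096/2^8 = 16.000 mV.
(3.4174 − 0)/0.016 = 213.5875; ⌊·⌋ gives code 213.
V_rec = 0 + 213·0.016 = 3.408 V.
Difference: 0.0094 V → 9.400 mV.

9.400 mV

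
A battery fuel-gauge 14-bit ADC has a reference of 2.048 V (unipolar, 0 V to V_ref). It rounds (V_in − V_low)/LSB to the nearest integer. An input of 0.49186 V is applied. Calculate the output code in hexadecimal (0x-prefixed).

Full-scale span = 2.048 V; LSB = 2.048/2^14 = 125.00 µV.
(0.49186 − 0) / 0.000125 = 3934.880 LSBs.
round(3934.880) = 3935.
In hexadecimal (0x-prefixed): 0xF5F.

code 0xF5F (decimal 3935)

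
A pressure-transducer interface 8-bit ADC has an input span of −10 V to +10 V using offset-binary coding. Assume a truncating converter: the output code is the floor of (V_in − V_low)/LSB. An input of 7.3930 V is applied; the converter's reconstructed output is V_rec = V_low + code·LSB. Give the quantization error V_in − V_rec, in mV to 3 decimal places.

49.250 mV

Step size: 20 V ÷ 2^8 = 78.125 mV.
(7.3930 − (−10))/0.078125 = 222.6304; ⌊·⌋ gives code 222.
Code 222 maps back to (−10) + 222×0.078125 V = 7.34375 V.
Difference: 0.04925 V → 49.250 mV.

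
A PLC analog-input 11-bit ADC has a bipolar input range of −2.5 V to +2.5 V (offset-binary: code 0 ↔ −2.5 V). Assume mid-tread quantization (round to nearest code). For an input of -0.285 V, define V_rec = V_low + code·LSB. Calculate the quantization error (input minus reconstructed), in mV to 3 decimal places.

One LSB is 5 V / 2048 = 2.441 mV.
Scaled input = 907.2640 LSBs, so code = 907.
Reconstructed: -0.28564453 V.
V_in − V_rec = 0.000644531 V = 0.645 mV.

0.645 mV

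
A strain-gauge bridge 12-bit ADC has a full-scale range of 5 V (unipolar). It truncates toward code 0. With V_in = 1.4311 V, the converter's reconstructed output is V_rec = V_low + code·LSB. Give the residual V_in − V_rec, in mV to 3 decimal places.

LSB = 5/2^12 = 1.221 mV.
(V_in − V_low)/LSB = (1.4311 − 0)/0.0012207 = 1172.3571 → code 1172 (floor).
Code 1172 maps back to 0 + 1172×0.0012207 V = 1.4306641 V.
V_in − V_rec = 0.000435938 V = 0.436 mV.

0.436 mV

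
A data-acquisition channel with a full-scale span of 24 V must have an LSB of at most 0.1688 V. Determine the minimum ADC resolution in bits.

Number of steps required ≥ 24 V / 0.1688 V = 142.18.
Need 2^N ≥ 142.18; 2^7 = 128, 2^8 = 256.
Minimum N = 8.

8 bits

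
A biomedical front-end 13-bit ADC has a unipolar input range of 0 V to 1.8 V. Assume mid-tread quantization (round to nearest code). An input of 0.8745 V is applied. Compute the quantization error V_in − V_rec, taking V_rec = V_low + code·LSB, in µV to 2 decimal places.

Step size: 1.8 V ÷ 2^13 = 219.73 µV.
(0.8745 − 0)/0.000219727 = 3979.9467; round gives code 3980.
Reconstructed: 0.87451172 V.
Error = 0.8745 − 0.87451172 = -1.17188e-05 V = -11.72 µV.

-11.72 µV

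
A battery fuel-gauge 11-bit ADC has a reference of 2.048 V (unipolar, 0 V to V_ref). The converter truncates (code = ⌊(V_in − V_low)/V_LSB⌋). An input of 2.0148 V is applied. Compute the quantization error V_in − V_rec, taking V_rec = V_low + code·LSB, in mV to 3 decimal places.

One LSB is 2.048 V / 2048 = 1.000 mV.
(2.0148 − 0)/0.001 = 2014.8000; ⌊·⌋ gives code 2014.
Code 2014 maps back to 0 + 2014×0.001 V = 2.014 V.
Error = 2.0148 − 2.014 = 0.0008 V = 0.800 mV.

0.800 mV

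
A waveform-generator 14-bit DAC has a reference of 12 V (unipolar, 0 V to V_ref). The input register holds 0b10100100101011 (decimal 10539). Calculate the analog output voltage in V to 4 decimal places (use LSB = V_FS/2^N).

LSB = 12 V / 2^14 = 0.732 mV.
Code 0b10100100101011 = 10539 decimal.
V_out = 0 + 10539 × 0.000732422 V = 7.71899 V.

7.7190 V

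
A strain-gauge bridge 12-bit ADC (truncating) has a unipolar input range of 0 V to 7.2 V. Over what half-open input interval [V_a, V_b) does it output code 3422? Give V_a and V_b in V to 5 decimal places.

[6.01523 V, 6.01699 V)

LSB = 7.2/2^12 = 1.758 mV.
V_a = V_low + 3422·LSB = 6.01523 V; V_b = V_low + 3423·LSB = 6.01699 V.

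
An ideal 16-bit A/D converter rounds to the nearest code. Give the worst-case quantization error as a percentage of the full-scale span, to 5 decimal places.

0.00076 %

Rounding → worst-case error = ½ LSB = V_FS/2^17, so 100/131072 = 0.000762939 % of full scale.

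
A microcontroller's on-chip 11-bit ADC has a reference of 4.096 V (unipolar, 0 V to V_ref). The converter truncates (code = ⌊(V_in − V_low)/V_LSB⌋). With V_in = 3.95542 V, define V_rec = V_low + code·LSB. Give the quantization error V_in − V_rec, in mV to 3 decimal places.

Step size: 4.096 V ÷ 2^11 = 2.000 mV.
Scaled input = 1977.7100 LSBs, so code = 1977.
Reconstructed: 3.954 V.
V_in − V_rec = 0.00142 V = 1.420 mV.

1.420 mV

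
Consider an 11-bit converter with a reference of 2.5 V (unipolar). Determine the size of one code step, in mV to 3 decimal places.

1.221 mV

Full-scale span = 2.5 V.
LSB = 2.5 / 2^11 = 2.5 / 2048 = 0.0012207 V = 1.221 mV.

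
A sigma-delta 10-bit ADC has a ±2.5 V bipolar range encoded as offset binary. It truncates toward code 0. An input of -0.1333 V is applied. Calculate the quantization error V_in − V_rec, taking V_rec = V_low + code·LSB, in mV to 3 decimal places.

3.419 mV

LSB = 5/2^10 = 4.883 mV.
Scaled input = 484.7002 LSBs, so code = 484.
Reconstructed: -0.13671875 V.
V_in − V_rec = 0.00341875 V = 3.419 mV.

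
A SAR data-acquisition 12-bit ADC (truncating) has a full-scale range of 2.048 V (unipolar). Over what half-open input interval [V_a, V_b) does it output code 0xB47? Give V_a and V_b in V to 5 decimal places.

LSB = 2.048/2^12 = 0.500 mV.
Code 0xB47 = 2887 decimal.
V_a = V_low + 2887·LSB = 1.4435 V; V_b = V_low + 2888·LSB = 1.444 V.

[1.44350 V, 1.44400 V)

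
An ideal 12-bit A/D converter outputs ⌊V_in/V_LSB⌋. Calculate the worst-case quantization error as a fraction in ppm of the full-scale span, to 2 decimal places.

Truncating → worst-case error = 1 LSB = V_FS/2^12, so 1e+06/4096 = 244.141 ppm of full scale.

244.14 ppm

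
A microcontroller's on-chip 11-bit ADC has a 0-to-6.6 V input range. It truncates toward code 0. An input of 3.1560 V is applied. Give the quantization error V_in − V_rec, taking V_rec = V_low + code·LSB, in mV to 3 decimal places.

1.020 mV

LSB = 6.6/2^11 = 3.223 mV.
(V_in − V_low)/LSB = (3.1560 − 0)/0.00322266 = 979.3164 → code 979 (floor).
V_rec = 0 + 979·0.00322266 = 3.1549805 V.
Error = 3.1560 − 3.1549805 = 0.00101953 V = 1.020 mV.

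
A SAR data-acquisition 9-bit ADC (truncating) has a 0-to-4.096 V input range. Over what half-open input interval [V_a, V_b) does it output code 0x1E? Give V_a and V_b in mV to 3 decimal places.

LSB = 4.096/2^9 = 8.000 mV.
Code 0x1E = 30 decimal.
V_a = V_low + 30·LSB = 0.24 V; V_b = V_low + 31·LSB = 0.248 V.

[240.000 mV, 248.000 mV)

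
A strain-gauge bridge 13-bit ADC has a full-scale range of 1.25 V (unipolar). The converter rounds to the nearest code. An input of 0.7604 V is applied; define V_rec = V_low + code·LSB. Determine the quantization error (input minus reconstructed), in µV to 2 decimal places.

One LSB is 1.25 V / 8192 = 152.59 µV.
(V_in − V_low)/LSB = (0.7604 − 0)/0.000152588 = 4983.3574 → code 4983 (round).
Code 4983 maps back to 0 + 4983×0.000152588 V = 0.76034546 V.
Difference: 5.4541e-05 V → 54.54 µV.

54.54 µV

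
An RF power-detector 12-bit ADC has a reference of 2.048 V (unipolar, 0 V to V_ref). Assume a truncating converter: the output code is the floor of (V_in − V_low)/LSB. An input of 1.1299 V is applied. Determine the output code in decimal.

code 2259

LSB = 2.048 V / 4096 = 0.500 mV.
Input sits at 2259.800 steps above V_low.
Floor → code 2259.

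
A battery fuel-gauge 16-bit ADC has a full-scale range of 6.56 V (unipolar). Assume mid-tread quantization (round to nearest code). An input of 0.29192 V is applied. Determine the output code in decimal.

With 65536 levels over 6.56 V, one step is 100.10 µV.
(0.29192 − 0) / 0.000100098 = 2916.352 LSBs.
round(2916.352) = 2916.

code 2916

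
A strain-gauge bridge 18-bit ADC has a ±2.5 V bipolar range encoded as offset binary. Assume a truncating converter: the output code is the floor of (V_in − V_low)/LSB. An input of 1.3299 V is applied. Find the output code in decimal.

With 262144 levels over 5 V, one step is 19.07 µV.
Input sits at 200797.061 steps above V_low.
Floor → code 200797.

code 200797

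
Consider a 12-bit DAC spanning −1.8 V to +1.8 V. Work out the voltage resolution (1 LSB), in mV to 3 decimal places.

0.879 mV

Full-scale span = 3.6 V.
LSB = 3.6 / 2^12 = 3.6 / 4096 = 0.000878906 V = 0.879 mV.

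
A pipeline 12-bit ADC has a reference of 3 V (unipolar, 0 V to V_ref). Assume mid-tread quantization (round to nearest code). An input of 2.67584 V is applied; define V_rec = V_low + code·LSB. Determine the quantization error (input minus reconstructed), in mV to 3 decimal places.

LSB = 3/2^12 = 0.732 mV.
(2.67584 − 0)/0.000732422 = 3653.4135; round gives code 3653.
Code 3653 maps back to 0 + 3653×0.000732422 V = 2.6755371 V.
V_in − V_rec = 0.000302891 V = 0.303 mV.

0.303 mV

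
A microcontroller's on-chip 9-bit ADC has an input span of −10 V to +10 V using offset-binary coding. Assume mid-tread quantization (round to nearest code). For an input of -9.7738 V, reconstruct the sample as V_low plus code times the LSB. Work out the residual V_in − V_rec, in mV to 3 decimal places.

-8.175 mV

LSB = 20/2^9 = 39.062 mV.
(-9.7738 − (−10))/0.0390625 = 5.7907; round gives code 6.
V_rec = (−10) + 6·0.0390625 = -9.765625 V.
Error = -9.7738 − (−9.765625) = -0.008175 V = -8.175 mV.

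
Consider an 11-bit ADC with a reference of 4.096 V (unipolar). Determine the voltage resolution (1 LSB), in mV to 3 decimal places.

2.000 mV

Full-scale span = 4.096 V.
LSB = 4.096 / 2^11 = 4.096 / 2048 = 0.002 V = 2.000 mV.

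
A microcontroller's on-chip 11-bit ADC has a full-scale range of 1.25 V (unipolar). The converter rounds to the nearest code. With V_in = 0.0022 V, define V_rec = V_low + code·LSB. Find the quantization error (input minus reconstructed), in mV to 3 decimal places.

LSB = 1.25/2^11 = 0.610 mV.
(V_in − V_low)/LSB = (0.0022 − 0)/0.000610352 = 3.6045 → code 4 (round).
Code 4 maps back to 0 + 4×0.000610352 V = 0.0024414062 V.
Difference: -0.000241406 V → -0.241 mV.

-0.241 mV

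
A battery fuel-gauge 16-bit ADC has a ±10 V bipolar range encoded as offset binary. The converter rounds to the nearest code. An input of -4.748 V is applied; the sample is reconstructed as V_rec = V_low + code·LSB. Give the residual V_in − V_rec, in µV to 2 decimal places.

LSB = 20/2^16 = 305.18 µV.
(-4.748 − (−10))/0.000305176 = 17209.7536; round gives code 17210.
Reconstructed: -4.7479248 V.
V_in − V_rec = -7.51953e-05 V = -75.20 µV.

-75.20 µV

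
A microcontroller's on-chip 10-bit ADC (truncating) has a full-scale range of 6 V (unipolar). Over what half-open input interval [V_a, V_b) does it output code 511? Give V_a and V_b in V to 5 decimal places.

[2.99414 V, 3.00000 V)

LSB = 6/2^10 = 5.859 mV.
V_a = V_low + 511·LSB = 2.99414 V; V_b = V_low + 512·LSB = 3 V.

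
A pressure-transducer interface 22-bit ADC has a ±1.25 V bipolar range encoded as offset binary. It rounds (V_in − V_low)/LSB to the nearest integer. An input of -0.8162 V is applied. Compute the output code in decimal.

code 727796

With 4194304 levels over 2.5 V, one step is 0.60 µV.
Input sits at 727795.630 steps above V_low.
Round → code 727796.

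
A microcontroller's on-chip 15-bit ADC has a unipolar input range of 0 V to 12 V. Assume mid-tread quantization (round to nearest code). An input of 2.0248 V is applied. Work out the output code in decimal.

With 32768 levels over 12 V, one step is 366.21 µV.
(V_in − V_low)/LSB = (2.0248 − 0) / 0.000366211 = 5529.054.
Round → code 5529.

code 5529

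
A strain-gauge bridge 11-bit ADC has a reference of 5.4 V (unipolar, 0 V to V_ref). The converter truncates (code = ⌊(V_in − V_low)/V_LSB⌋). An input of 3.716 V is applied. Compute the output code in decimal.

code 1409

LSB = 5.4 V / 2048 = 2.637 mV.
(3.716 − 0) / 0.00263672 = 1409.327 LSBs.
So the output code is 1409.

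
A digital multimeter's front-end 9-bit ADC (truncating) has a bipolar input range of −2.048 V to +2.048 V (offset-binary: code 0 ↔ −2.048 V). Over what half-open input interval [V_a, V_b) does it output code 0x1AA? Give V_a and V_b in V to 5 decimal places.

LSB = 4.096/2^9 = 8.000 mV.
Code 0x1AA = 426 decimal.
V_a = V_low + 426·LSB = 1.36 V; V_b = V_low + 427·LSB = 1.368 V.

[1.36000 V, 1.36800 V)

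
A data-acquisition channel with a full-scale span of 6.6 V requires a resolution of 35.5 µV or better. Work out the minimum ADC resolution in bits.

18 bits

Number of steps required ≥ 6.6 V / 35.5 µV = 185915.49.
Need 2^N ≥ 185915.49; 2^17 = 131072, 2^18 = 262144.
Minimum N = 18.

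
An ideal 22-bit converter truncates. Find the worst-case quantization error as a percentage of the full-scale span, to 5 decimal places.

Truncating → worst-case error = 1 LSB = V_FS/2^22, so 100/4194304 = 2.38419e-05 % of full scale.

0.00002 %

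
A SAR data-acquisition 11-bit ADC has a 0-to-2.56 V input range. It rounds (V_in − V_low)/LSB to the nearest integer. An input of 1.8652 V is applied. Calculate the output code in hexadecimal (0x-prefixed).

LSB = 2.56 V / 2048 = 1.250 mV.
Input sits at 1492.160 steps above V_low.
So the output code is 1492.
In hexadecimal (0x-prefixed): 0x5D4.

code 0x5D4 (decimal 1492)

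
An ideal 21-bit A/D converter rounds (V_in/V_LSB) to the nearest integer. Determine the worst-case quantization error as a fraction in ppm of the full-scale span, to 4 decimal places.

Rounding → worst-case error = ½ LSB = V_FS/2^22, so 1e+06/4194304 = 0.238419 ppm of full scale.

0.2384 ppm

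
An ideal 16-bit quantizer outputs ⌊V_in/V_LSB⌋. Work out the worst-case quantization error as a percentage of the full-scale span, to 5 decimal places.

Truncating → worst-case error = 1 LSB = V_FS/2^16, so 100/65536 = 0.00152588 % of full scale.

0.00153 %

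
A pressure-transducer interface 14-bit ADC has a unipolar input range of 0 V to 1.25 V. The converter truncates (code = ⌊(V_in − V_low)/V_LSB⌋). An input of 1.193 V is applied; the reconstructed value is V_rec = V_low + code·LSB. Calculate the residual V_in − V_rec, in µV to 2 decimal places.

67.87 µV

LSB = 1.25/2^14 = 76.29 µV.
(1.193 − 0)/7.62939e-05 = 15636.8896; ⌊·⌋ gives code 15636.
Code 15636 maps back to 0 + 15636×7.62939e-05 V = 1.1929321 V.
Error = 1.193 − 1.1929321 = 6.78711e-05 V = 67.87 µV.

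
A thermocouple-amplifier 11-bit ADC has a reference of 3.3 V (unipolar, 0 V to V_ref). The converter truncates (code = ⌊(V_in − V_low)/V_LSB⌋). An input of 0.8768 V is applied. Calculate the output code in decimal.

code 544

With 2048 levels over 3.3 V, one step is 1.611 mV.
(0.8768 − 0) / 0.00161133 = 544.147 LSBs.
Floor → code 544.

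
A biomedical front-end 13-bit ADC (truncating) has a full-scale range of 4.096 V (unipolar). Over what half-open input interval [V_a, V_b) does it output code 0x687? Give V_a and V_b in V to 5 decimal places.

LSB = 4.096/2^13 = 0.500 mV.
Code 0x687 = 1671 decimal.
V_a = V_low + 1671·LSB = 0.8355 V; V_b = V_low + 1672·LSB = 0.836 V.

[0.83550 V, 0.83600 V)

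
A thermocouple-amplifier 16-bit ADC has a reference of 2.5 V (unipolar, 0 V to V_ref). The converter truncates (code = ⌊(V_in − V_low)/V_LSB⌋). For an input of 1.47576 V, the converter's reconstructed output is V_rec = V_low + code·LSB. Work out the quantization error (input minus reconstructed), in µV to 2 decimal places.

LSB = 2.5/2^16 = 38.15 µV.
(V_in − V_low)/LSB = (1.47576 − 0)/3.8147e-05 = 38686.1629 → code 38686 (floor).
Reconstructed: 1.4757538 V.
V_in − V_rec = 6.21582e-06 V = 6.22 µV.

6.22 µV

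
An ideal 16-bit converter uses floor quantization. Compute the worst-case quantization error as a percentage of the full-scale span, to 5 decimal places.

Truncating → worst-case error = 1 LSB = V_FS/2^16, so 100/65536 = 0.00152588 % of full scale.

0.00153 %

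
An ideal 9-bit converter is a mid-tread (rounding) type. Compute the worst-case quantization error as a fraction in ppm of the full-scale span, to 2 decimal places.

976.56 ppm

Rounding → worst-case error = ½ LSB = V_FS/2^10, so 1e+06/1024 = 976.562 ppm of full scale.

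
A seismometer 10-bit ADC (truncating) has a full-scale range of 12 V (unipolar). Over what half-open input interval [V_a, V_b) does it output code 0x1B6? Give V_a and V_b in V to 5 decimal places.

LSB = 12/2^10 = 11.719 mV.
Code 0x1B6 = 438 decimal.
V_a = V_low + 438·LSB = 5.13281 V; V_b = V_low + 439·LSB = 5.14453 V.

[5.13281 V, 5.14453 V)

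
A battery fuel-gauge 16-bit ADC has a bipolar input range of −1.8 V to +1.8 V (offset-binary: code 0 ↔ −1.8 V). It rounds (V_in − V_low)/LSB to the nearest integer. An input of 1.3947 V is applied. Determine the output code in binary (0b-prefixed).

With 65536 levels over 3.6 V, one step is 54.93 µV.
(V_in − V_low)/LSB = (1.3947 − (−1.8)) / 5.49316e-05 = 58157.739.
So the output code is 58158.
In binary (0b-prefixed): 0b1110001100101110.

code 0b1110001100101110 (decimal 58158)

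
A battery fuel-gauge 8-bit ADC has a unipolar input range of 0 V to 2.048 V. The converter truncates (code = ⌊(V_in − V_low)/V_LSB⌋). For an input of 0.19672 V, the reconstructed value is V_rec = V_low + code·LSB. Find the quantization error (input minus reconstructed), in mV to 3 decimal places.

4.720 mV

LSB = 2.048/2^8 = 8.000 mV.
(0.19672 − 0)/0.008 = 24.5900; ⌊·⌋ gives code 24.
V_rec = 0 + 24·0.008 = 0.192 V.
V_in − V_rec = 0.00472 V = 4.720 mV.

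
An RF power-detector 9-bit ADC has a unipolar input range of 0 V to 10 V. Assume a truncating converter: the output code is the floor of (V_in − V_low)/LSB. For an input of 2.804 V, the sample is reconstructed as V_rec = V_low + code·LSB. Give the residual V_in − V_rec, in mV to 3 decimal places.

Step size: 10 V ÷ 2^9 = 19.531 mV.
(V_in − V_low)/LSB = (2.804 − 0)/0.0195312 = 143.5648 → code 143 (floor).
V_rec = 0 + 143·0.0195312 = 2.7929688 V.
Difference: 0.0110312 V → 11.031 mV.

11.031 mV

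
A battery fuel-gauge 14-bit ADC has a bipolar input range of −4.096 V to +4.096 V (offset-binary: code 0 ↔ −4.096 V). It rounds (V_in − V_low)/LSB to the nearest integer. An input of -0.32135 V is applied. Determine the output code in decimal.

code 7549

Full-scale span = 8.192 V; LSB = 8.192/2^14 = 0.500 mV.
(V_in − V_low)/LSB = (-0.32135 − (−4.096)) / 0.0005 = 7549.300.
round(7549.300) = 7549.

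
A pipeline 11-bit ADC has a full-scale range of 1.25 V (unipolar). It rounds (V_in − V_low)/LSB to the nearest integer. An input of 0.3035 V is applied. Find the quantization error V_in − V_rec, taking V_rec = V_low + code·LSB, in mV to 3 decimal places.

0.155 mV

Step size: 1.25 V ÷ 2^11 = 0.610 mV.
(0.3035 − 0)/0.000610352 = 497.2544; round gives code 497.
Reconstructed: 0.30334473 V.
Error = 0.3035 − 0.30334473 = 0.000155273 V = 0.155 mV.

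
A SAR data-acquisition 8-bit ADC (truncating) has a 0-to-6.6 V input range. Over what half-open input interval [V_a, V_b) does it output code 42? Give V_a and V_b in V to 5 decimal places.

[1.08281 V, 1.10859 V)

LSB = 6.6/2^8 = 25.781 mV.
V_a = V_low + 42·LSB = 1.08281 V; V_b = V_low + 43·LSB = 1.10859 V.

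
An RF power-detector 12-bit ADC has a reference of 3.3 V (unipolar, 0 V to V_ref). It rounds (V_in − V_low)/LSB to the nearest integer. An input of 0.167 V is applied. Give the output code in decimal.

code 207

With 4096 levels over 3.3 V, one step is 0.806 mV.
(V_in − V_low)/LSB = (0.167 − 0) / 0.000805664 = 207.282.
So the output code is 207.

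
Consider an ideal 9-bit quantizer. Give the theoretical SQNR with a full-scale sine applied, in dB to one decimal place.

SNR ≈ 6.02·N + 1.76 dB = 6.02·9 + 1.76 = 55.94 dB.

55.9 dB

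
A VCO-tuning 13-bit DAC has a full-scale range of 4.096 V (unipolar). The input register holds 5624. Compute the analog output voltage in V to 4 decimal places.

LSB = 4.096 V / 2^13 = 0.500 mV.
V_out = 0 + 5624 × 0.0005 V = 2.812 V.

2.8120 V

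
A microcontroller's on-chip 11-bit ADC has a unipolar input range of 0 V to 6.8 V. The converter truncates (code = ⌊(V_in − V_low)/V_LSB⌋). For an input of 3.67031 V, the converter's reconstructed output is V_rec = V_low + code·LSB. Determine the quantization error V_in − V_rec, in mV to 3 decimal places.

One LSB is 6.8 V / 2048 = 3.320 mV.
(V_in − V_low)/LSB = (3.67031 − 0)/0.00332031 = 1105.4110 → code 1105 (floor).
Code 1105 maps back to 0 + 1105×0.00332031 V = 3.6689453 V.
Error = 3.67031 − 3.6689453 = 0.00136469 V = 1.365 mV.

1.365 mV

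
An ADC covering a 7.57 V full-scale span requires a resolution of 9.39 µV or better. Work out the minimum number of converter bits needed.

20 bits

Number of steps required ≥ 7.57 V / 9.39 µV = 806176.78.
Need 2^N ≥ 806176.78; 2^19 = 524288, 2^20 = 1048576.
Minimum N = 20.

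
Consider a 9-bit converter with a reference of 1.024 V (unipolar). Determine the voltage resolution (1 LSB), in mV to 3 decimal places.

2.000 mV

Full-scale span = 1.024 V.
LSB = 1.024 / 2^9 = 1.024 / 512 = 0.002 V = 2.000 mV.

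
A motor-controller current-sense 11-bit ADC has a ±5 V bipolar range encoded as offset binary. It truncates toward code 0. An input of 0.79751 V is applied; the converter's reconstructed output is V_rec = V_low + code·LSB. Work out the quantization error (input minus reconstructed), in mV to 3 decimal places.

1.612 mV

One LSB is 10 V / 2048 = 4.883 mV.
(0.79751 − (−5))/0.00488281 = 1187.3300; ⌊·⌋ gives code 1187.
Reconstructed: 0.79589844 V.
Error = 0.79751 − 0.79589844 = 0.00161156 V = 1.612 mV.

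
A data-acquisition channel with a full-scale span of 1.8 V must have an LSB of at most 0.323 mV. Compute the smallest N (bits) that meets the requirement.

13 bits

Number of steps required ≥ 1.8 V / 0.323 mV = 5572.76.
Need 2^N ≥ 5572.76; 2^12 = 4096, 2^13 = 8192.
Minimum N = 13.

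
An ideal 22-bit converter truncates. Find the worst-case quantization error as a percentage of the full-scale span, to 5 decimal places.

Truncating → worst-case error = 1 LSB = V_FS/2^22, so 100/4194304 = 2.38419e-05 % of full scale.

0.00002 %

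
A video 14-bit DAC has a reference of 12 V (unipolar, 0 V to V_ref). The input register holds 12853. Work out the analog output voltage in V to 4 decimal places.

9.4138 V

LSB = 12 V / 2^14 = 0.732 mV.
V_out = 0 + 12853 × 0.000732422 V = 9.41382 V.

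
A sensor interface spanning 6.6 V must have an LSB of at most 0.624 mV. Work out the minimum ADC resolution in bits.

Number of steps required ≥ 6.6 V / 0.624 mV = 10576.92.
Need 2^N ≥ 10576.92; 2^13 = 8192, 2^14 = 16384.
Minimum N = 14.

14 bits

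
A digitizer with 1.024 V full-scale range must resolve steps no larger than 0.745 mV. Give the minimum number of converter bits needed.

11 bits

Number of steps required ≥ 1.024 V / 0.745 mV = 1374.50.
Need 2^N ≥ 1374.50; 2^10 = 1024, 2^11 = 2048.
Minimum N = 11.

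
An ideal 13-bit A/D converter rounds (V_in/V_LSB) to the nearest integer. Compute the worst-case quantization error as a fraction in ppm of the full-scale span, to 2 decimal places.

61.04 ppm

Rounding → worst-case error = ½ LSB = V_FS/2^14, so 1e+06/16384 = 61.0352 ppm of full scale.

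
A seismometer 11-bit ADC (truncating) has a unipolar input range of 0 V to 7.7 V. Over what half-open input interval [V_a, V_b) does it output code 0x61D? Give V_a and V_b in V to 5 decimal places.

LSB = 7.7/2^11 = 3.760 mV.
Code 0x61D = 1565 decimal.
V_a = V_low + 1565·LSB = 5.88403 V; V_b = V_low + 1566·LSB = 5.88779 V.

[5.88403 V, 5.88779 V)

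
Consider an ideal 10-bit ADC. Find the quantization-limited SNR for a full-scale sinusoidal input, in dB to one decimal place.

62.0 dB

SNR ≈ 6.02·N + 1.76 dB = 6.02·10 + 1.76 = 61.96 dB.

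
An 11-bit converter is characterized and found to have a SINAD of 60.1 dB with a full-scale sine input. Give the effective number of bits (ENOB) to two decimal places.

ENOB = (SINAD − 1.76) / 6.02 = (60.1 − 1.76)/6.02 = 9.691.

9.69 bits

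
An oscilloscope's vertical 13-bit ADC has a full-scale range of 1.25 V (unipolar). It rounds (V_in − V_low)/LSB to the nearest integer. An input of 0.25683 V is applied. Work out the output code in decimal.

code 1683

With 8192 levels over 1.25 V, one step is 152.59 µV.
Input sits at 1683.161 steps above V_low.
So the output code is 1683.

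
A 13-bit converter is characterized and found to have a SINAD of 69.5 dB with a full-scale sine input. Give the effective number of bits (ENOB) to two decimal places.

ENOB = (SINAD − 1.76) / 6.02 = (69.5 − 1.76)/6.02 = 11.252.

11.25 bits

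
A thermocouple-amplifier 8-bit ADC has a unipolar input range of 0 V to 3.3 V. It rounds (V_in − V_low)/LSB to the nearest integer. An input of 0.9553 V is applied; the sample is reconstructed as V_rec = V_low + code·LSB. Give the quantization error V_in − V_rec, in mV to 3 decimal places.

1.394 mV

LSB = 3.3/2^8 = 12.891 mV.
Scaled input = 74.1081 LSBs, so code = 74.
Reconstructed: 0.95390625 V.
Difference: 0.00139375 V → 1.394 mV.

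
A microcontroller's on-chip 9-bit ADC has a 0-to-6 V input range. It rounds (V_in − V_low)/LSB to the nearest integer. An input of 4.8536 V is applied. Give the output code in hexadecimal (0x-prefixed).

code 0x19E (decimal 414)

With 512 levels over 6 V, one step is 11.719 mV.
(V_in − V_low)/LSB = (4.8536 − 0) / 0.0117188 = 414.174.
So the output code is 414.
In hexadecimal (0x-prefixed): 0x19E.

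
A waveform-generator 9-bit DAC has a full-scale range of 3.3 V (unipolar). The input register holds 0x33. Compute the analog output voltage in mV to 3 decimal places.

328.711 mV

LSB = 3.3 V / 2^9 = 6.445 mV.
Code 0x33 = 51 decimal.
V_out = 0 + 51 × 0.00644531 V = 0.328711 V.
= 328.711 mV.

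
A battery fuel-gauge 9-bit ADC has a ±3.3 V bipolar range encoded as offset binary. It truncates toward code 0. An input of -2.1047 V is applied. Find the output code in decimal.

code 92

With 512 levels over 6.6 V, one step is 12.891 mV.
Input sits at 92.726 steps above V_low.
Floor → code 92.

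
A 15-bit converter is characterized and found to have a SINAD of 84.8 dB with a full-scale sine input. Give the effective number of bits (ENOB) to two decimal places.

13.79 bits

ENOB = (SINAD − 1.76) / 6.02 = (84.8 − 1.76)/6.02 = 13.794.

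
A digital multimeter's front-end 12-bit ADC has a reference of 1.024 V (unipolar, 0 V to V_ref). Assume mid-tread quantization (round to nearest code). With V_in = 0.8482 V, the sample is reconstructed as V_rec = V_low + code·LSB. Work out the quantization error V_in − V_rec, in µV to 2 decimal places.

-50.00 µV

Step size: 1.024 V ÷ 2^12 = 250.00 µV.
(V_in − V_low)/LSB = (0.8482 − 0)/0.00025 = 3392.8000 → code 3393 (round).
Code 3393 maps back to 0 + 3393×0.00025 V = 0.84825 V.
Difference: -5e-05 V → -50.00 µV.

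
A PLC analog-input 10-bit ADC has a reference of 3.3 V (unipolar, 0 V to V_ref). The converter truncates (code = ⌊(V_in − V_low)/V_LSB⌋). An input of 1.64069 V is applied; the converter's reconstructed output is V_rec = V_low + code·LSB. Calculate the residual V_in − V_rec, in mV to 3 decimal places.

0.358 mV

One LSB is 3.3 V / 1024 = 3.223 mV.
(V_in − V_low)/LSB = (1.64069 − 0)/0.00322266 = 509.1111 → code 509 (floor).
V_rec = 0 + 509·0.00322266 = 1.640332 V.
Error = 1.64069 − 1.640332 = 0.000357969 V = 0.358 mV.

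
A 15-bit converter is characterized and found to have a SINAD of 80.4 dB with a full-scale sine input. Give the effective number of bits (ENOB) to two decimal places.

ENOB = (SINAD − 1.76) / 6.02 = (80.4 − 1.76)/6.02 = 13.063.

13.06 bits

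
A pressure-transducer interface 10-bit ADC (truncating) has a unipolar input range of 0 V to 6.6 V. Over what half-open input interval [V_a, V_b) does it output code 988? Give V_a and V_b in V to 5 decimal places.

LSB = 6.6/2^10 = 6.445 mV.
V_a = V_low + 988·LSB = 6.36797 V; V_b = V_low + 989·LSB = 6.37441 V.

[6.36797 V, 6.37441 V)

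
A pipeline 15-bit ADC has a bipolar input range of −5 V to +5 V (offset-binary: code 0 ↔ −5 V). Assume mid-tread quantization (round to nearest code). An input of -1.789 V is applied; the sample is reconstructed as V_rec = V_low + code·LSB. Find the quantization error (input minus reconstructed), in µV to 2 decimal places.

Step size: 10 V ÷ 2^15 = 305.18 µV.
Scaled input = 10521.8048 LSBs, so code = 10522.
V_rec = (−5) + 10522·0.000305176 = -1.7889404 V.
V_in − V_rec = -5.95703e-05 V = -59.57 µV.

-59.57 µV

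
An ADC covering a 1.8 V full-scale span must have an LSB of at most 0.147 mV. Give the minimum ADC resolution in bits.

14 bits

Number of steps required ≥ 1.8 V / 0.147 mV = 12244.90.
Need 2^N ≥ 12244.90; 2^13 = 8192, 2^14 = 16384.
Minimum N = 14.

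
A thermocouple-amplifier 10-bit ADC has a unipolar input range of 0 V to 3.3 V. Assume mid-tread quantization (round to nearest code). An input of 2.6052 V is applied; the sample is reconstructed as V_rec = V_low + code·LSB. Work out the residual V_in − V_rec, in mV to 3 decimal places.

1.294 mV

LSB = 3.3/2^10 = 3.223 mV.
(V_in − V_low)/LSB = (2.6052 − 0)/0.00322266 = 808.4015 → code 808 (round).
Code 808 maps back to 0 + 808×0.00322266 V = 2.6039063 V.
V_in − V_rec = 0.00129375 V = 1.294 mV.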